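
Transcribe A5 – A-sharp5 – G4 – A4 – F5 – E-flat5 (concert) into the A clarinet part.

Written C4 sounds as A3 on the A clarinet, so concert pitches are written a minor third up.
A5 -> C6
A#5 -> C#6
G4 -> Bb4
A4 -> C5
F5 -> Ab5
Eb5 -> Gb5

C6 C#6 Bb4 C5 Ab5 Gb5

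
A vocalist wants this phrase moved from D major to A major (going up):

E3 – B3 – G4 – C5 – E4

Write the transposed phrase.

B3 F#4 D5 G5 B4

D major to A major up is a perfect fifth, so every note moves up by that interval.
E3 → B3
B3 → F#4
G4 → D5
C5 → G5
E4 → B4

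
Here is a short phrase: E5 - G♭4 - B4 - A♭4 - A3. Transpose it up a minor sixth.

A minor sixth up from E5 gives C6.
Gb4: a sixth up reaches E, and 8 semitones makes it Ebb5.
A minor sixth up from B4 gives G5.
A minor sixth up from Ab4 gives Fb5.
A minor sixth up from A3 gives F4.

C6 Ebb5 G5 Fb5 F4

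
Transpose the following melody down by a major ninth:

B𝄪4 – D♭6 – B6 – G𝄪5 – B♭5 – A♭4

B##4: a ninth down reaches A, and 14 semitones makes it A##3.
Db6 down a major ninth is Cb5.
B6 down a major ninth is A5.
A major ninth down from G##5 gives F##4.
Bb5 down a major ninth is Ab4.
Ab4: a ninth down reaches G, and 14 semitones makes it Gb3.

A##3 Cb5 A5 F##4 Ab4 Gb3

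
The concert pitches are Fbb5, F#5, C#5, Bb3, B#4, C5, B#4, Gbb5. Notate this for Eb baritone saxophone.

Dbb7 D#7 A#6 G5 G##6 A6 G##6 Ebb7

The Eb baritone saxophone sounds a major thirteenth below written, so the written part must be a major thirteenth above concert — transpose each note up.
Fbb5 → Dbb7
F#5 → D#7
C#5 → A#6
Bb3 → G5
B#4 → G##6
C5 → A6
B#4 → G##6
Gbb5 → Ebb7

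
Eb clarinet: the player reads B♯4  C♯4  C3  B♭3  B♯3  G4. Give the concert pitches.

D#5 E4 Eb3 Db4 D#4 Bb4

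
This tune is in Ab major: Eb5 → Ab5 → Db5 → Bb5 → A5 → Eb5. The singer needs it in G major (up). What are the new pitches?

D6 G6 C6 A6 G#6 D6

From Ab up to G is a major seventh; apply that to each pitch.
Eb5 -> D6
Ab5 -> G6
Db5 -> C6
Bb5 -> A6
A5 -> G#6
Eb5 -> D6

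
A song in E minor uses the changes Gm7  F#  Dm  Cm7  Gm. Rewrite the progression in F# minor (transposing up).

E minor up to F# minor is a major second; each chord root moves by that interval while the quality stays the same.
Gm7: root G up a major second → A, giving Am7.
F#: root F# up a major second → G#, giving G#.
Dm: root D up a major second → E, giving Em.
Cm7: root C up a major second → D, giving Dm7.
Gm: root G up a major second → A, giving Am.

Am7 G# Em Dm7 Am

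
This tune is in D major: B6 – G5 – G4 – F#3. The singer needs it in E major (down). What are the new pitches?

D major to E major down is a minor seventh, so every note moves down by that interval.
B6 → C#6
G5 → A4
G4 → A3
F#3 → G#2

C#6 A4 A3 G#2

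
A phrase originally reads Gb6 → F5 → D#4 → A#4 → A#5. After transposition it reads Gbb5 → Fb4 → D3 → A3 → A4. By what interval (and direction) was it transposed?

From Gb6 to Gbb5 is 8 letter names — an octave of some quality.
Gbb5 to Gb6 is 13 semitones, which makes it an augmented octave; the second version is lower, so the direction is down.
Checking another pair — A#5 → A4 — gives the same interval.

down an augmented octave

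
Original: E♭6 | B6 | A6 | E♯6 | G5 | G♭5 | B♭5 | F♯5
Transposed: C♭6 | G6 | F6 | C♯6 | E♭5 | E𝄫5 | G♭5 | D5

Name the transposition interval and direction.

down a major third

Take the first pair: Eb6 → Cb6. E to C spans 3 letter names, so the interval is some kind of third.
Cb6 to Eb6 is 4 semitones, which makes it a major third; the second version is lower, so the direction is down.
Checking another pair — F#5 → D5 — gives the same interval.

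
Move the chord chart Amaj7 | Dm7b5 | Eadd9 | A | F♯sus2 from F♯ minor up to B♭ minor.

Dbmaj7 Gbm7b5 Abadd9 Db Bbsus2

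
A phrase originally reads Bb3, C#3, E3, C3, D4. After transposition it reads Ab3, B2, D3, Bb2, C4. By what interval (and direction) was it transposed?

Take the first pair: Bb3 → Ab3. B to A spans 2 letter names, so the interval is some kind of second.
Ab3 to Bb3 is 2 semitones, which makes it a major second; the second version is lower, so the direction is down.
Checking another pair — D4 → C4 — gives the same interval.

down a major second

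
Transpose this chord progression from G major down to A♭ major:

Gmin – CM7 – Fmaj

Abmin DbM7 Gbmaj

G major down to A♭ major is a major seventh; each chord root moves by that interval while the quality stays the same.
Gmin: root G down a major seventh → Ab, giving Abmin.
CM7: root C down a major seventh → Db, giving DbM7.
Fmaj: root F down a major seventh → Gb, giving Gbmaj.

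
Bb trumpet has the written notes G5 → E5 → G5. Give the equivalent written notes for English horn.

First find concert pitch: the Bb trumpet sounds a major second below written, so G5 E5 G5 sounds F5 D5 F5.
Then write for English horn: it sounds a perfect fifth below written, so the part must be a perfect fifth above concert.
F5 → C6
D5 → A5
F5 → C6

C6 A5 C6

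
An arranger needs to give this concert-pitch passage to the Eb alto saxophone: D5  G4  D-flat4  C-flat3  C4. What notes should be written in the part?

Written C4 sounds as Eb3 on the Eb alto saxophone, so concert pitches are written a major sixth up.
D5 becomes B5
G4 becomes E5
Db4 becomes Bb4
Cb3 becomes Ab3
C4 becomes A4

B5 E5 Bb4 Ab3 A4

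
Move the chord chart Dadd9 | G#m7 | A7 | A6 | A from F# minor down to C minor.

F# minor down to C minor is an augmented fourth; each chord root moves by that interval while the quality stays the same.
Dadd9: root D down an augmented fourth → Ab, giving Abadd9.
G#m7: root G# down an augmented fourth → D, giving Dm7.
A7: root A down an augmented fourth → Eb, giving Eb7.
A6: root A down an augmented fourth → Eb, giving Eb6.
A: root A down an augmented fourth → Eb, giving Eb.

Abadd9 Dm7 Eb7 Eb6 Eb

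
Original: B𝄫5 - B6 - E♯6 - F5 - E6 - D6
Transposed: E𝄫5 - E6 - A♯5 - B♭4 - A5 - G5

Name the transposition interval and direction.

down a perfect fifth

Take the first pair: Bbb5 → Ebb5. B to E spans 5 letter names, so the interval is some kind of fifth.
Ebb5 to Bbb5 is 7 semitones, which makes it a perfect fifth; the second version is lower, so the direction is down.
Checking another pair — D6 → G5 — gives the same interval.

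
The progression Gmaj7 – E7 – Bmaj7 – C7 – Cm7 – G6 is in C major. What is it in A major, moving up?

C major up to A major is a major sixth; each chord root moves by that interval while the quality stays the same.
Gmaj7: root G up a major sixth → E, giving Emaj7.
E7: root E up a major sixth → C#, giving C#7.
Bmaj7: root B up a major sixth → G#, giving G#maj7.
C7: root C up a major sixth → A, giving A7.
Cm7: root C up a major sixth → A, giving Am7.
G6: root G up a major sixth → E, giving E6.

Emaj7 C#7 G#maj7 A7 Am7 E6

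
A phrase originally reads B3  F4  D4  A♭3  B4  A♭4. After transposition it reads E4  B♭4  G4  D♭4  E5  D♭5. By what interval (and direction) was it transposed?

Take the first pair: B3 → E4. B to E spans 4 letter names, so the interval is some kind of fourth.
B3 to E4 is 5 semitones, which makes it a perfect fourth; the second version is higher, so the direction is up.
Checking another pair — Ab4 → Db5 — gives the same interval.

up a perfect fourth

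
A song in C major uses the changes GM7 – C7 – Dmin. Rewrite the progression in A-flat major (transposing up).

C major up to A-flat major is a minor sixth; each chord root moves by that interval while the quality stays the same.
GM7: root G up a minor sixth → Eb, giving EbM7.
C7: root C up a minor sixth → Ab, giving Ab7.
Dmin: root D up a minor sixth → Bb, giving Bbmin.

EbM7 Ab7 Bbmin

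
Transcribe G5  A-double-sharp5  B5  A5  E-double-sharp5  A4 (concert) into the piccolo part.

The piccolo sounds a perfect octave above written, so the written part must be a perfect octave below concert — transpose each note down.
G5 to G4
A##5 to A##4
B5 to B4
A5 to A4
E##5 to E##4
A4 to A3

G4 A##4 B4 A4 E##4 A3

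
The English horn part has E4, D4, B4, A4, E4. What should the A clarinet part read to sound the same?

C4 Bb3 G4 F4 C4

First find concert pitch: the English horn sounds a perfect fifth below written, so E4 D4 B4 A4 E4 sounds A3 G3 E4 D4 A3.
Then write for A clarinet: it sounds a minor third below written, so the part must be a minor third above concert.
A3 → C4
G3 → Bb3
E4 → G4
D4 → F4
A3 → C4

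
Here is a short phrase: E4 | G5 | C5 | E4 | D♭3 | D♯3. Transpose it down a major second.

D4 F5 Bb4 D4 Cb3 C#3

E4 down a major second is D4.
G5 down a major second is F5.
C5 down a major second is Bb4.
E4: a second down reaches D, and 2 semitones makes it D4.
A major second down from Db3 gives Cb3.
D#3: a second down reaches C, and 2 semitones makes it C#3.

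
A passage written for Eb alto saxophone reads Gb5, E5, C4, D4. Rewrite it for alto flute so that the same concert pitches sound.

First find concert pitch: the Eb alto saxophone sounds a major sixth below written, so Gb5 E5 C4 D4 sounds Bbb4 G4 Eb3 F3.
Then write for alto flute: it sounds a perfect fourth below written, so the part must be a perfect fourth above concert.
Bbb4 → Ebb5
G4 → C5
Eb3 → Ab3
F3 → Bb3

Ebb5 C5 Ab3 Bb3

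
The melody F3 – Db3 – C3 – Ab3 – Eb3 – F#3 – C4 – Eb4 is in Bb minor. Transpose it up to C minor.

G3 Eb3 D3 Bb3 F3 G#3 D4 F4

Bb minor to C minor up is a major second, so every note moves up by that interval.
F3 to G3
Db3 to Eb3
C3 to D3
Ab3 to Bb3
Eb3 to F3
F#3 to G#3
C4 to D4
Eb4 to F4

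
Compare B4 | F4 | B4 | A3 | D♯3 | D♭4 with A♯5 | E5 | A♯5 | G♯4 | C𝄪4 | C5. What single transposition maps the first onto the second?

Take the first pair: B4 → A#5. B to A spans 7 letter names, so the interval is some kind of seventh.
B4 to A#5 is 11 semitones, which makes it a major seventh; the second version is higher, so the direction is up.
Checking another pair — Db4 → C5 — gives the same interval.

up a major seventh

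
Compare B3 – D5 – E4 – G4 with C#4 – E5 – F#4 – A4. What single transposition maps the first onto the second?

up a major second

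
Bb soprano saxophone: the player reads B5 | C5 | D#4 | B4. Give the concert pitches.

A5 Bb4 C#4 A4

The Bb soprano saxophone sounds a major second below written, so transpose each written note down a major second.
B5 becomes A5
C5 becomes Bb4
D#4 becomes C#4
B4 becomes A4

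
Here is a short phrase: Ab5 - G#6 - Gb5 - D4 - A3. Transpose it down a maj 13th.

Ab5 down a major thirteenth is Cb4.
G#6: a thirteenth down reaches B, and 21 semitones makes it B4.
A major thirteenth down from Gb5 gives Bbb3.
A major thirteenth down from D4 gives F2.
A3 down a major thirteenth is C2.

Cb4 B4 Bbb3 F2 C2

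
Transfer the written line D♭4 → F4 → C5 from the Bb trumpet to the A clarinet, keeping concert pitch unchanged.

Ebb4 Gb4 Db5

First find concert pitch: the Bb trumpet sounds a major second below written, so D♭4 F4 C5 sounds Cb4 Eb4 Bb4.
Then write for A clarinet: it sounds a minor third below written, so the part must be a minor third above concert.
Cb4 → Ebb4
Eb4 → Gb4
Bb4 → Db5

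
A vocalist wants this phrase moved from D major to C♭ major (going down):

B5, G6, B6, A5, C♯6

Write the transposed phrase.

Ab5 Fb6 Ab6 Gb5 Bb5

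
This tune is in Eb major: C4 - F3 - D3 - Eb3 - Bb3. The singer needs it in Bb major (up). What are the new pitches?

G4 C4 A3 Bb3 F4

Eb major to Bb major up is a perfect fifth, so every note moves up by that interval.
C4 -> G4
F3 -> C4
D3 -> A3
Eb3 -> Bb3
Bb3 -> F4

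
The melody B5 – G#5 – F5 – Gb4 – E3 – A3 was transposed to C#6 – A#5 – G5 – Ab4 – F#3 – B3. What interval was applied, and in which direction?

From B5 to C#6 is 2 letter names — a second of some quality.
B5 to C#6 is 2 semitones, which makes it a major second; the second version is higher, so the direction is up.
Checking another pair — A3 → B3 — gives the same interval.

up a major second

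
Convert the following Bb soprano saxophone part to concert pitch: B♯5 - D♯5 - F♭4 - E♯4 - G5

A#5 C#5 Ebb4 D#4 F5

Written C4 on the Bb soprano saxophone sounds as Bb3, a major second lower; apply that shift to every note.
B#5 to A#5
D#5 to C#5
Fb4 to Ebb4
E#4 to D#4
G5 to F5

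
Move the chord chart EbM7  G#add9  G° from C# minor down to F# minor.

C# minor down to F# minor is a perfect fifth; each chord root moves by that interval while the quality stays the same.
EbM7: root Eb down a perfect fifth → Ab, giving AbM7.
G#add9: root G# down a perfect fifth → C#, giving C#add9.
G°: root G down a perfect fifth → C, giving C°.

AbM7 C#add9 C°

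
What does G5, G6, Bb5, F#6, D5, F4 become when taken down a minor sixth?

B4 B5 D5 A#5 F#4 A3

G5 down a minor sixth is B4.
G6: a sixth down reaches B, and 8 semitones makes it B5.
Bb5: a sixth down reaches D, and 8 semitones makes it D5.
F#6 down a minor sixth is A#5.
D5 down a minor sixth is F#4.
F4 down a minor sixth is A3.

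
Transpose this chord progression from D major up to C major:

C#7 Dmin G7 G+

B7 Cmin F7 F+

D major up to C major is a minor seventh; each chord root moves by that interval while the quality stays the same.
C#7: root C# up a minor seventh → B, giving B7.
Dmin: root D up a minor seventh → C, giving Cmin.
G7: root G up a minor seventh → F, giving F7.
G+: root G up a minor seventh → F, giving F+.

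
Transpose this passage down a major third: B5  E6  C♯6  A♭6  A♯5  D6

G5 C6 A5 Fb6 F#5 Bb5

B5 down a major third is G5.
E6: a third down reaches C, and 4 semitones makes it C6.
A major third down from C#6 gives A5.
Ab6: a third down reaches F, and 4 semitones makes it Fb6.
A major third down from A#5 gives F#5.
D6: a third down reaches B, and 4 semitones makes it Bb5.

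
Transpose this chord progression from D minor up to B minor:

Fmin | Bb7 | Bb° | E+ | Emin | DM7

Dmin G7 G° C#+ C#min BM7

D minor up to B minor is a major sixth; each chord root moves by that interval while the quality stays the same.
Fmin: root F up a major sixth → D, giving Dmin.
Bb7: root Bb up a major sixth → G, giving G7.
Bb°: root Bb up a major sixth → G, giving G°.
E+: root E up a major sixth → C#, giving C#+.
Emin: root E up a major sixth → C#, giving C#min.
DM7: root D up a major sixth → B, giving BM7.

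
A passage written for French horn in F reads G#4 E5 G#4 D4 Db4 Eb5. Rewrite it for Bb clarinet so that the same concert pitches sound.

D#4 B4 D#4 A3 Ab3 Bb4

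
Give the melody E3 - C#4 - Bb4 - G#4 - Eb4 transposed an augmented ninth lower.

Db2 Bb2 Abb3 F3 Dbb3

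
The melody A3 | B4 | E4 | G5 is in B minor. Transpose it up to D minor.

C4 D5 G4 Bb5

From B up to D is a minor third; apply that to each pitch.
A3 gives C4
B4 gives D5
E4 gives G4
G5 gives Bb5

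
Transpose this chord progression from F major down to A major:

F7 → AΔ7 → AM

A7 C#Δ7 C#M

F major down to A major is a minor sixth; each chord root moves by that interval while the quality stays the same.
F7: root F down a minor sixth → A, giving A7.
AΔ7: root A down a minor sixth → C#, giving C#Δ7.
AM: root A down a minor sixth → C#, giving C#M.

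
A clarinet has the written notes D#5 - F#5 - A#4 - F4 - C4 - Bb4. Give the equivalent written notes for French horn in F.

First find concert pitch: the A clarinet sounds a minor third below written, so D#5 F#5 A#4 F4 C4 Bb4 sounds B#4 D#5 F##4 D4 A3 G4.
Then write for French horn in F: it sounds a perfect fifth below written, so the part must be a perfect fifth above concert.
B#4 → F##5
D#5 → A#5
F##4 → C##5
D4 → A4
A3 → E4
G4 → D5

F##5 A#5 C##5 A4 E4 D5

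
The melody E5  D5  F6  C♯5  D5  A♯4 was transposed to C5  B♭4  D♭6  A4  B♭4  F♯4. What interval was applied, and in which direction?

down a major third

From E5 to C5 is 3 letter names — a third of some quality.
C5 to E5 is 4 semitones, which makes it a major third; the second version is lower, so the direction is down.
Checking another pair — A#4 → F#4 — gives the same interval.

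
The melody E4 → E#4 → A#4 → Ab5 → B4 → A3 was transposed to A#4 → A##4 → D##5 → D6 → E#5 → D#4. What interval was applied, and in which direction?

up an augmented fourth

From E4 to A#4 is 4 letter names — a fourth of some quality.
E4 to A#4 is 6 semitones, which makes it an augmented fourth; the second version is higher, so the direction is up.
Checking another pair — A3 → D#4 — gives the same interval.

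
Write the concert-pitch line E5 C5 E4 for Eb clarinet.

C#5 A4 C#4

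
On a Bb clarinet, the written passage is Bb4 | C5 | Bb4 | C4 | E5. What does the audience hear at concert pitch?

Ab4 Bb4 Ab4 Bb3 D5

Written C4 on the Bb clarinet sounds as Bb3, a major second lower; apply that shift to every note.
Bb4 gives Ab4
C5 gives Bb4
Bb4 gives Ab4
C4 gives Bb3
E5 gives D5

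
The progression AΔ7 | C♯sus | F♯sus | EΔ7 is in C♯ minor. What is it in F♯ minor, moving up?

DΔ7 F#sus Bsus AΔ7

C♯ minor up to F♯ minor is a perfect fourth; each chord root moves by that interval while the quality stays the same.
AΔ7: root A up a perfect fourth → D, giving DΔ7.
C♯sus: root C♯ up a perfect fourth → F#, giving F#sus.
F♯sus: root F♯ up a perfect fourth → B, giving Bsus.
EΔ7: root E up a perfect fourth → A, giving AΔ7.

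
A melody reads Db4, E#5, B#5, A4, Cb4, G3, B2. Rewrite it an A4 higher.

Db4 up an augmented fourth is G4.
E#5: a fourth up reaches A, and 6 semitones makes it A##5.
B#5 up an augmented fourth is E##6.
A4 up an augmented fourth is D#5.
An augmented fourth up from Cb4 gives F4.
An augmented fourth up from G3 gives C#4.
An augmented fourth up from B2 gives E#3.

G4 A##5 E##6 D#5 F4 C#4 E#3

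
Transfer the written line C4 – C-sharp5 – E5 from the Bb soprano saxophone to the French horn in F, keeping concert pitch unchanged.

First find concert pitch: the Bb soprano saxophone sounds a major second below written, so C4 C-sharp5 E5 sounds Bb3 B4 D5.
Then write for French horn in F: it sounds a perfect fifth below written, so the part must be a perfect fifth above concert.
Bb3 → F4
B4 → F#5
D5 → A5

F4 F#5 A5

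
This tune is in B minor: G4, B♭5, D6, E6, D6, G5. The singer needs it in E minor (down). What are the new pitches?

From B down to E is a perfect fifth; apply that to each pitch.
G4 becomes C4
Bb5 becomes Eb5
D6 becomes G5
E6 becomes A5
D6 becomes G5
G5 becomes C5

C4 Eb5 G5 A5 G5 C5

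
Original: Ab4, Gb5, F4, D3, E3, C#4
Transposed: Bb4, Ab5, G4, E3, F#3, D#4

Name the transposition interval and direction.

From Ab4 to Bb4 is 2 letter names — a second of some quality.
Ab4 to Bb4 is 2 semitones, which makes it a major second; the second version is higher, so the direction is up.
Checking another pair — C#4 → D#4 — gives the same interval.

up a major second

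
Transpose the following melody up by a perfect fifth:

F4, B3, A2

F4 -> C5
B3 -> F#4
A2 -> E3

C5 F#4 E3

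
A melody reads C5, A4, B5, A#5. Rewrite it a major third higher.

E5 C#5 D#6 C##6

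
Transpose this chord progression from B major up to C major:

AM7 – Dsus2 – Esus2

BbM7 Ebsus2 Fsus2

B major up to C major is a minor second; each chord root moves by that interval while the quality stays the same.
AM7: root A up a minor second → Bb, giving BbM7.
Dsus2: root D up a minor second → Eb, giving Ebsus2.
Esus2: root E up a minor second → F, giving Fsus2.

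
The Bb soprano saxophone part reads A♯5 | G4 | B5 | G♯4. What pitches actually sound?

The Bb soprano saxophone sounds a major second below written, so transpose each written note down a major second.
A#5 -> G#5
G4 -> F4
B5 -> A5
G#4 -> F#4

G#5 F4 A5 F#4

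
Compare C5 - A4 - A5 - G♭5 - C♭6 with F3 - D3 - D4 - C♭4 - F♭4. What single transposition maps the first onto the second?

down a perfect twelfth

From C5 to F3 is 12 letter names — a twelfth of some quality.
F3 to C5 is 19 semitones, which makes it a perfect twelfth; the second version is lower, so the direction is down.
Checking another pair — Cb6 → Fb4 — gives the same interval.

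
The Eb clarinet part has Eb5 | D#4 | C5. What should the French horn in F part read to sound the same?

Db6 C#5 Bb5

First find concert pitch: the Eb clarinet sounds a minor third above written, so Eb5 D#4 C5 sounds Gb5 F#4 Eb5.
Then write for French horn in F: it sounds a perfect fifth below written, so the part must be a perfect fifth above concert.
Gb5 → Db6
F#4 → C#5
Eb5 → Bb5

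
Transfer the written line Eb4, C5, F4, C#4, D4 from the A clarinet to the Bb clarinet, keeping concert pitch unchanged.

First find concert pitch: the A clarinet sounds a minor third below written, so Eb4 C5 F4 C#4 D4 sounds C4 A4 D4 A#3 B3.
Then write for Bb clarinet: it sounds a major second below written, so the part must be a major second above concert.
C4 → D4
A4 → B4
D4 → E4
A#3 → B#3
B3 → C#4

D4 B4 E4 B#3 C#4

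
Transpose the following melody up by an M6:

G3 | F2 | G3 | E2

G3 gives E4
F2 gives D3
G3 gives E4
E2 gives C#3

E4 D3 E4 C#3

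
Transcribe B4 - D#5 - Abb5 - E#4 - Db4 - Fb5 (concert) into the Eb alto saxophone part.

G#5 B#5 Fb6 C##5 Bb4 Db6

Written C4 sounds as Eb3 on the Eb alto saxophone, so concert pitches are written a major sixth up.
B4 -> G#5
D#5 -> B#5
Abb5 -> Fb6
E#4 -> C##5
Db4 -> Bb4
Fb5 -> Db6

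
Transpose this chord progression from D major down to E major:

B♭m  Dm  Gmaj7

D major down to E major is a minor seventh; each chord root moves by that interval while the quality stays the same.
B♭m: root B♭ down a minor seventh → C, giving Cm.
Dm: root D down a minor seventh → E, giving Em.
Gmaj7: root G down a minor seventh → A, giving Amaj7.

Cm Em Amaj7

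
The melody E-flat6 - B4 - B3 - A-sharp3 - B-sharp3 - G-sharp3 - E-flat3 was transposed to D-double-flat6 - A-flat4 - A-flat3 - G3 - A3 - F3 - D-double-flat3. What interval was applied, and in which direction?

down an augmented second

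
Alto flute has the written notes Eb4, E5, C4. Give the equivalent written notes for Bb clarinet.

C4 C#5 A3

First find concert pitch: the alto flute sounds a perfect fourth below written, so Eb4 E5 C4 sounds Bb3 B4 G3.
Then write for Bb clarinet: it sounds a major second below written, so the part must be a major second above concert.
Bb3 → C4
B4 → C#5
G3 → A3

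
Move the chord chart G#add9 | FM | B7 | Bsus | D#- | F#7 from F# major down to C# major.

F# major down to C# major is a perfect fourth; each chord root moves by that interval while the quality stays the same.
G#add9: root G# down a perfect fourth → D#, giving D#add9.
FM: root F down a perfect fourth → C, giving CM.
B7: root B down a perfect fourth → F#, giving F#7.
Bsus: root B down a perfect fourth → F#, giving F#sus.
D#-: root D# down a perfect fourth → A#, giving A#-.
F#7: root F# down a perfect fourth → C#, giving C#7.

D#add9 CM F#7 F#sus A#- C#7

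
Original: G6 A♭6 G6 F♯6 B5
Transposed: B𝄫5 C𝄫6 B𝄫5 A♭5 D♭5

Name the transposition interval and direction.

Take the first pair: G6 → Bbb5. G to B spans 6 letter names, so the interval is some kind of sixth.
Bbb5 to G6 is 10 semitones, which makes it an augmented sixth; the second version is lower, so the direction is down.
Checking another pair — B5 → Db5 — gives the same interval.

down an augmented sixth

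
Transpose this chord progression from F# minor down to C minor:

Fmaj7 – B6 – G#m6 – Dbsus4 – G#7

Cbmaj7 F6 Dm6 Abbsus4 D7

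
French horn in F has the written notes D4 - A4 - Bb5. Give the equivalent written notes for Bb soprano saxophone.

A3 E4 F5

First find concert pitch: the French horn in F sounds a perfect fifth below written, so D4 A4 Bb5 sounds G3 D4 Eb5.
Then write for Bb soprano saxophone: it sounds a major second below written, so the part must be a major second above concert.
G3 → A3
D4 → E4
Eb5 → F5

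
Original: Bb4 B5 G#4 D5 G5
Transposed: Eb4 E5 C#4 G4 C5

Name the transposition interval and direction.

From Bb4 to Eb4 is 5 letter names — a fifth of some quality.
Eb4 to Bb4 is 7 semitones, which makes it a perfect fifth; the second version is lower, so the direction is down.
Checking another pair — G5 → C5 — gives the same interval.

down a perfect fifth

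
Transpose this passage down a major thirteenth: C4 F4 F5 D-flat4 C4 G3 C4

Eb2 Ab2 Ab3 Fb2 Eb2 Bb1 Eb2

C4 down a major thirteenth is Eb2.
A major thirteenth down from F4 gives Ab2.
F5 down a major thirteenth is Ab3.
Db4 down a major thirteenth is Fb2.
C4 down a major thirteenth is Eb2.
G3 down a major thirteenth is Bb1.
A major thirteenth down from C4 gives Eb2.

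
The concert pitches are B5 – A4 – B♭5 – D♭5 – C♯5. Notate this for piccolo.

B4 A3 Bb4 Db4 C#4

The piccolo sounds a perfect octave above written, so the written part must be a perfect octave below concert — transpose each note down.
B5 to B4
A4 to A3
Bb5 to Bb4
Db5 to Db4
C#5 to C#4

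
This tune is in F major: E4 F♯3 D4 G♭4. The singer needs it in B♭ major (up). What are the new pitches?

From F up to B♭ is a perfect fourth; apply that to each pitch.
E4 to A4
F#3 to B3
D4 to G4
Gb4 to Cb5

A4 B3 G4 Cb5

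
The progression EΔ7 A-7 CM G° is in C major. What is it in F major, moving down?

C major down to F major is a perfect fifth; each chord root moves by that interval while the quality stays the same.
EΔ7: root E down a perfect fifth → A, giving AΔ7.
A-7: root A down a perfect fifth → D, giving D-7.
CM: root C down a perfect fifth → F, giving FM.
G°: root G down a perfect fifth → C, giving C°.

AΔ7 D-7 FM C°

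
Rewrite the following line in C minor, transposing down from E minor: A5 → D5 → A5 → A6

F5 Bb4 F5 F6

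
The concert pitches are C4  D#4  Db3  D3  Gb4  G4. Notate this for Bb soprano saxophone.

D4 E#4 Eb3 E3 Ab4 A4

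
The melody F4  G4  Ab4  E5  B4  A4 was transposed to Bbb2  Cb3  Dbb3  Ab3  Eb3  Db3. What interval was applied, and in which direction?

down an augmented twelfth

Take the first pair: F4 → Bbb2. F to B spans 12 letter names, so the interval is some kind of twelfth.
Bbb2 to F4 is 20 semitones, which makes it an augmented twelfth; the second version is lower, so the direction is down.
Checking another pair — A4 → Db3 — gives the same interval.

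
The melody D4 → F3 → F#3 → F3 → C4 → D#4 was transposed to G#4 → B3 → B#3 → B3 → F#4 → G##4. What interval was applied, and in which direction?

up an augmented fourth

From D4 to G#4 is 4 letter names — a fourth of some quality.
D4 to G#4 is 6 semitones, which makes it an augmented fourth; the second version is higher, so the direction is up.
Checking another pair — D#4 → G##4 — gives the same interval.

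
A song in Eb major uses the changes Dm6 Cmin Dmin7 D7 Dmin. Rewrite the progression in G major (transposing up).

Eb major up to G major is a major third; each chord root moves by that interval while the quality stays the same.
Dm6: root D up a major third → F#, giving F#m6.
Cmin: root C up a major third → E, giving Emin.
Dmin7: root D up a major third → F#, giving F#min7.
D7: root D up a major third → F#, giving F#7.
Dmin: root D up a major third → F#, giving F#min.

F#m6 Emin F#min7 F#7 F#min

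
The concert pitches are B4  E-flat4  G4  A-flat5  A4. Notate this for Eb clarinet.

G#4 C4 E4 F5 F#4

The Eb clarinet sounds a minor third above written, so the written part must be a minor third below concert — transpose each note down.
B4 -> G#4
Eb4 -> C4
G4 -> E4
Ab5 -> F5
A4 -> F#4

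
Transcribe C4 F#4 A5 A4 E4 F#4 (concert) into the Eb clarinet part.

Written C4 sounds as Eb4 on the Eb clarinet, so concert pitches are written a minor third down.
C4 becomes A3
F#4 becomes D#4
A5 becomes F#5
A4 becomes F#4
E4 becomes C#4
F#4 becomes D#4

A3 D#4 F#5 F#4 C#4 D#4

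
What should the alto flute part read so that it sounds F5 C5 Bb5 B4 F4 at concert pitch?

Bb5 F5 Eb6 E5 Bb4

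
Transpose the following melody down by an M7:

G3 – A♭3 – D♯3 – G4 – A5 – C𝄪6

G3 down a major seventh is Ab2.
Ab3 down a major seventh is Bbb2.
D#3: a seventh down reaches E, and 11 semitones makes it E2.
A major seventh down from G4 gives Ab3.
A major seventh down from A5 gives Bb4.
C##6 down a major seventh is D#5.

Ab2 Bbb2 E2 Ab3 Bb4 D#5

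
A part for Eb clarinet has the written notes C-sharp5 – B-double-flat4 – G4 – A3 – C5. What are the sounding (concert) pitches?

Written C4 on the Eb clarinet sounds as Eb4, a minor third higher; apply that shift to every note.
C#5 -> E5
Bbb4 -> Dbb5
G4 -> Bb4
A3 -> C4
C5 -> Eb5

E5 Dbb5 Bb4 C4 Eb5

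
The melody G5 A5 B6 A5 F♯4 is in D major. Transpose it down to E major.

A4 B4 C#6 B4 G#3

From D down to E is a minor seventh; apply that to each pitch.
G5 to A4
A5 to B4
B6 to C#6
A5 to B4
F#4 to G#3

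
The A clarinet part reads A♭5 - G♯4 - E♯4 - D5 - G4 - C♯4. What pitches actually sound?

F5 E#4 C##4 B4 E4 A#3

The A clarinet sounds a minor third below written, so transpose each written note down a minor third.
Ab5 becomes F5
G#4 becomes E#4
E#4 becomes C##4
D5 becomes B4
G4 becomes E4
C#4 becomes A#3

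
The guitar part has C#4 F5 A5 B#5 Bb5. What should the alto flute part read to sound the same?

First find concert pitch: the guitar sounds a perfect octave below written, so C#4 F5 A5 B#5 Bb5 sounds C#3 F4 A4 B#4 Bb4.
Then write for alto flute: it sounds a perfect fourth below written, so the part must be a perfect fourth above concert.
C#3 → F#3
F4 → Bb4
A4 → D5
B#4 → E#5
Bb4 → Eb5

F#3 Bb4 D5 E#5 Eb5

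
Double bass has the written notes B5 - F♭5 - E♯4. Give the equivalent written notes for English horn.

First find concert pitch: the double bass sounds a perfect octave below written, so B5 F♭5 E♯4 sounds B4 Fb4 E#3.
Then write for English horn: it sounds a perfect fifth below written, so the part must be a perfect fifth above concert.
B4 → F#5
Fb4 → Cb5
E#3 → B#3

F#5 Cb5 B#3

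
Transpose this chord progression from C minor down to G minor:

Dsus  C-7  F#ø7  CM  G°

C minor down to G minor is a perfect fourth; each chord root moves by that interval while the quality stays the same.
Dsus: root D down a perfect fourth → A, giving Asus.
C-7: root C down a perfect fourth → G, giving G-7.
F#ø7: root F# down a perfect fourth → C#, giving C#ø7.
CM: root C down a perfect fourth → G, giving GM.
G°: root G down a perfect fourth → D, giving D°.

Asus G-7 C#ø7 GM D°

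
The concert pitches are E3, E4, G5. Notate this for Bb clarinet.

Written C4 sounds as Bb3 on the Bb clarinet, so concert pitches are written a major second up.
E3 → F#3
E4 → F#4
G5 → A5

F#3 F#4 A5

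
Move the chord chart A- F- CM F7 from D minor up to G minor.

D- Bb- FM Bb7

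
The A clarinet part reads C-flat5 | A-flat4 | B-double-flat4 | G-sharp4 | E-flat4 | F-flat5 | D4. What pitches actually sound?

The A clarinet sounds a minor third below written, so transpose each written note down a minor third.
Cb5 -> Ab4
Ab4 -> F4
Bbb4 -> Gb4
G#4 -> E#4
Eb4 -> C4
Fb5 -> Db5
D4 -> B3

Ab4 F4 Gb4 E#4 C4 Db5 B3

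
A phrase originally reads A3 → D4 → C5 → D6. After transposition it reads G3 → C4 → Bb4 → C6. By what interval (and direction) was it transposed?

down a major second

Take the first pair: A3 → G3. A to G spans 2 letter names, so the interval is some kind of second.
G3 to A3 is 2 semitones, which makes it a major second; the second version is lower, so the direction is down.
Checking another pair — D6 → C6 — gives the same interval.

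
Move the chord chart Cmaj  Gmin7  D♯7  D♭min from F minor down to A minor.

Emaj Bmin7 F##7 Fmin

F minor down to A minor is a minor sixth; each chord root moves by that interval while the quality stays the same.
Cmaj: root C down a minor sixth → E, giving Emaj.
Gmin7: root G down a minor sixth → B, giving Bmin7.
D♯7: root D♯ down a minor sixth → F##, giving F##7.
D♭min: root D♭ down a minor sixth → F, giving Fmin.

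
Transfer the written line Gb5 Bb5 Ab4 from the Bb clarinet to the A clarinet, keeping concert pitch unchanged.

Abb5 Cb6 Bbb4

First find concert pitch: the Bb clarinet sounds a major second below written, so Gb5 Bb5 Ab4 sounds Fb5 Ab5 Gb4.
Then write for A clarinet: it sounds a minor third below written, so the part must be a minor third above concert.
Fb5 → Abb5
Ab5 → Cb6
Gb4 → Bbb4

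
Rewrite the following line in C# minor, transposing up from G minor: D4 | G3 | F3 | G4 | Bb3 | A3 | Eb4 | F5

G#4 C#4 B3 C#5 E4 D#4 A4 B5

From G up to C# is an augmented fourth; apply that to each pitch.
D4 -> G#4
G3 -> C#4
F3 -> B3
G4 -> C#5
Bb3 -> E4
A3 -> D#4
Eb4 -> A4
F5 -> B5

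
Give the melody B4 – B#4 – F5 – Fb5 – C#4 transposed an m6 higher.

G5 G#5 Db6 Dbb6 A4

B4 to G5
B#4 to G#5
F5 to Db6
Fb5 to Dbb6
C#4 to A4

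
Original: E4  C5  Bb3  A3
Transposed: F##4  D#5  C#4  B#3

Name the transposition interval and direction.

Take the first pair: E4 → F##4. E to F spans 2 letter names, so the interval is some kind of second.
E4 to F##4 is 3 semitones, which makes it an augmented second; the second version is higher, so the direction is up.
Checking another pair — A3 → B#3 — gives the same interval.

up an augmented second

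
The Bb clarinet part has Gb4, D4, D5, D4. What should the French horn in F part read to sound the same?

Cb5 G4 G5 G4

First find concert pitch: the Bb clarinet sounds a major second below written, so Gb4 D4 D5 D4 sounds Fb4 C4 C5 C4.
Then write for French horn in F: it sounds a perfect fifth below written, so the part must be a perfect fifth above concert.
Fb4 → Cb5
C4 → G4
C5 → G5
C4 → G4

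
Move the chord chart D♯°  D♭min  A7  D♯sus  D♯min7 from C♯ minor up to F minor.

G° Gbbmin Db7 Gsus Gmin7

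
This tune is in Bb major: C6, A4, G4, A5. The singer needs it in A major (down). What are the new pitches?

B5 G#4 F#4 G#5

Bb major to A major down is a minor second, so every note moves down by that interval.
C6 gives B5
A4 gives G#4
G4 gives F#4
A5 gives G#5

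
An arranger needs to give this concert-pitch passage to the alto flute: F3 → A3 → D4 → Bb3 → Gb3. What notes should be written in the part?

Bb3 D4 G4 Eb4 Cb4

The alto flute sounds a perfect fourth below written, so the written part must be a perfect fourth above concert — transpose each note up.
F3 becomes Bb3
A3 becomes D4
D4 becomes G4
Bb3 becomes Eb4
Gb3 becomes Cb4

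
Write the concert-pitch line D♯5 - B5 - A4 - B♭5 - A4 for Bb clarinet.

E#5 C#6 B4 C6 B4

The Bb clarinet sounds a major second below written, so the written part must be a major second above concert — transpose each note up.
D#5 gives E#5
B5 gives C#6
A4 gives B4
Bb5 gives C6
A4 gives B4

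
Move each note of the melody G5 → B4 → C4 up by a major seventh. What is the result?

G5 becomes F#6
B4 becomes A#5
C4 becomes B4

F#6 A#5 B4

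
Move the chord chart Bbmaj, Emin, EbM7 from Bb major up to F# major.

F#maj B#min BM7

Bb major up to F# major is an augmented fifth; each chord root moves by that interval while the quality stays the same.
Bbmaj: root Bb up an augmented fifth → F#, giving F#maj.
Emin: root E up an augmented fifth → B#, giving B#min.
EbM7: root Eb up an augmented fifth → B, giving BM7.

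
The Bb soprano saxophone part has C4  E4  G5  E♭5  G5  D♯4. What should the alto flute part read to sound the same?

First find concert pitch: the Bb soprano saxophone sounds a major second below written, so C4 E4 G5 E♭5 G5 D♯4 sounds Bb3 D4 F5 Db5 F5 C#4.
Then write for alto flute: it sounds a perfect fourth below written, so the part must be a perfect fourth above concert.
Bb3 → Eb4
D4 → G4
F5 → Bb5
Db5 → Gb5
F5 → Bb5
C#4 → F#4

Eb4 G4 Bb5 Gb5 Bb5 F#4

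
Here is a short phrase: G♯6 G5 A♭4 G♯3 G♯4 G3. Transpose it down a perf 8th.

G#5 G4 Ab3 G#2 G#3 G2

G#6 becomes G#5
G5 becomes G4
Ab4 becomes Ab3
G#3 becomes G#2
G#4 becomes G#3
G3 becomes G2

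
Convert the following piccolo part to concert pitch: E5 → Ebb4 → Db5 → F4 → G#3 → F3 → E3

E6 Ebb5 Db6 F5 G#4 F4 E4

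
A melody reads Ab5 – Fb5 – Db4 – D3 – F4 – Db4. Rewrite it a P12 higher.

Eb7 Cb7 Ab5 A4 C6 Ab5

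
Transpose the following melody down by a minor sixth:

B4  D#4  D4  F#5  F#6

B4 becomes D#4
D#4 becomes F##3
D4 becomes F#3
F#5 becomes A#4
F#6 becomes A#5

D#4 F##3 F#3 A#4 A#5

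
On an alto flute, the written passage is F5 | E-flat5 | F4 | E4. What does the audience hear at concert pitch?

C5 Bb4 C4 B3

The alto flute sounds a perfect fourth below written, so transpose each written note down a perfect fourth.
F5 → C5
Eb5 → Bb4
F4 → C4
E4 → B3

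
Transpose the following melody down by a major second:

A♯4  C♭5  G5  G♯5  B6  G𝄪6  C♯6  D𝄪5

A#4 → G#4
Cb5 → Bbb4
G5 → F5
G#5 → F#5
B6 → A6
G##6 → F##6
C#6 → B5
D##5 → C##5

G#4 Bbb4 F5 F#5 A6 F##6 B5 C##5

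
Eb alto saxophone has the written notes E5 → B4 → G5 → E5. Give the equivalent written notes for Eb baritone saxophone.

E6 B5 G6 E6

First find concert pitch: the Eb alto saxophone sounds a major sixth below written, so E5 B4 G5 E5 sounds G4 D4 Bb4 G4.
Then write for Eb baritone saxophone: it sounds a major thirteenth below written, so the part must be a major thirteenth above concert.
G4 → E6
D4 → B5
Bb4 → G6
G4 → E6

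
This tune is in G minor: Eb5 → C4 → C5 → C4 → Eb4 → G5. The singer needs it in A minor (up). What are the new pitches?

F5 D4 D5 D4 F4 A5

G minor to A minor up is a major second, so every note moves up by that interval.
Eb5 to F5
C4 to D4
C5 to D5
C4 to D4
Eb4 to F4
G5 to A5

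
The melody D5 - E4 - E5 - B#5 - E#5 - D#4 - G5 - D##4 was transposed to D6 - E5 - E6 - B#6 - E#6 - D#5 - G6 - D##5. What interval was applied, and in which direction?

up a perfect octave

From D5 to D6 is 8 letter names — an octave of some quality.
D5 to D6 is 12 semitones, which makes it a perfect octave; the second version is higher, so the direction is up.
Checking another pair — D##4 → D##5 — gives the same interval.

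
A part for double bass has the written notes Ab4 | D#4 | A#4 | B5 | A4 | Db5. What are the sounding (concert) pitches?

Ab3 D#3 A#3 B4 A3 Db4

The double bass sounds a perfect octave below written, so transpose each written note down a perfect octave.
Ab4 → Ab3
D#4 → D#3
A#4 → A#3
B5 → B4
A4 → A3
Db5 → Db4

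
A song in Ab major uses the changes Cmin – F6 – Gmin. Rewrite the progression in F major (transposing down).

Amin D6 Emin

Ab major down to F major is a minor third; each chord root moves by that interval while the quality stays the same.
Cmin: root C down a minor third → A, giving Amin.
F6: root F down a minor third → D, giving D6.
Gmin: root G down a minor third → E, giving Emin.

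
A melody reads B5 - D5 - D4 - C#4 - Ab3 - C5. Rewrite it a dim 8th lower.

B#4 D#4 D#3 C##3 A2 C#4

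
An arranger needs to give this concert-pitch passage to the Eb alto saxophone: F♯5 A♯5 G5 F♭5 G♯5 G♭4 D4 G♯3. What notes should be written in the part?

D#6 F##6 E6 Db6 E#6 Eb5 B4 E#4

The Eb alto saxophone sounds a major sixth below written, so the written part must be a major sixth above concert — transpose each note up.
F#5 → D#6
A#5 → F##6
G5 → E6
Fb5 → Db6
G#5 → E#6
Gb4 → Eb5
D4 → B4
G#3 → E#4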